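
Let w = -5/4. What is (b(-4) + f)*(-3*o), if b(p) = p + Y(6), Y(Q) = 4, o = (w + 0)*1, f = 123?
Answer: 1845/4 ≈ 461.25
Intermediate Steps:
w = -5/4 (w = -5*1/4 = -5/4 ≈ -1.2500)
o = -5/4 (o = (-5/4 + 0)*1 = -5/4*1 = -5/4 ≈ -1.2500)
b(p) = 4 + p (b(p) = p + 4 = 4 + p)
(b(-4) + f)*(-3*o) = ((4 - 4) + 123)*(-3*(-5/4)) = (0 + 123)*(15/4) = 123*(15/4) = 1845/4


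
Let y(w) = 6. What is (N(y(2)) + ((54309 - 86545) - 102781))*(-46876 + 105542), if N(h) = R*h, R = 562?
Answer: -7723085570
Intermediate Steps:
N(h) = 562*h
(N(y(2)) + ((54309 - 86545) - 102781))*(-46876 + 105542) = (562*6 + ((54309 - 86545) - 102781))*(-46876 + 105542) = (3372 + (-32236 - 102781))*58666 = (3372 - 135017)*58666 = -131645*58666 = -7723085570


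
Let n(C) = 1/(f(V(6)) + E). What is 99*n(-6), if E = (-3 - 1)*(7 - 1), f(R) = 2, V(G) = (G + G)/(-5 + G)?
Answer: -9/2 ≈ -4.5000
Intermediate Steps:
V(G) = 2*G/(-5 + G) (V(G) = (2*G)/(-5 + G) = 2*G/(-5 + G))
E = -24 (E = -4*6 = -24)
n(C) = -1/22 (n(C) = 1/(2 - 24) = 1/(-22) = -1/22)
99*n(-6) = 99*(-1/22) = -9/2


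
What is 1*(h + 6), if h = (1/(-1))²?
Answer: 7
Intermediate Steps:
h = 1 (h = (-1)² = 1)
1*(h + 6) = 1*(1 + 6) = 1*7 = 7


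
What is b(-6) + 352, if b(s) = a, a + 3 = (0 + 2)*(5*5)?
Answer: 399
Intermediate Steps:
a = 47 (a = -3 + (0 + 2)*(5*5) = -3 + 2*25 = -3 + 50 = 47)
b(s) = 47
b(-6) + 352 = 47 + 352 = 399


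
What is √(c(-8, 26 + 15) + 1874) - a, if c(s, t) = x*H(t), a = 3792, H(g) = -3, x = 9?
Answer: -3792 + √1847 ≈ -3749.0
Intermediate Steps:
c(s, t) = -27 (c(s, t) = 9*(-3) = -27)
√(c(-8, 26 + 15) + 1874) - a = √(-27 + 1874) - 1*3792 = √1847 - 3792 = -3792 + √1847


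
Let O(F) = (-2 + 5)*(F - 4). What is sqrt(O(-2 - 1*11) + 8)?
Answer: I*sqrt(43) ≈ 6.5574*I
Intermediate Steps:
O(F) = -12 + 3*F (O(F) = 3*(-4 + F) = -12 + 3*F)
sqrt(O(-2 - 1*11) + 8) = sqrt((-12 + 3*(-2 - 1*11)) + 8) = sqrt((-12 + 3*(-2 - 11)) + 8) = sqrt((-12 + 3*(-13)) + 8) = sqrt((-12 - 39) + 8) = sqrt(-51 + 8) = sqrt(-43) = I*sqrt(43)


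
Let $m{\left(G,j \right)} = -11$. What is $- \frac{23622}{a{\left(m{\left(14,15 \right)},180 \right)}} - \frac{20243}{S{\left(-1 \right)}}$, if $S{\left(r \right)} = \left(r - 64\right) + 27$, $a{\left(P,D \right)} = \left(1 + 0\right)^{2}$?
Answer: $- \frac{877393}{38} \approx -23089.0$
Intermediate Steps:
$a{\left(P,D \right)} = 1$ ($a{\left(P,D \right)} = 1^{2} = 1$)
$S{\left(r \right)} = -37 + r$ ($S{\left(r \right)} = \left(-64 + r\right) + 27 = -37 + r$)
$- \frac{23622}{a{\left(m{\left(14,15 \right)},180 \right)}} - \frac{20243}{S{\left(-1 \right)}} = - \frac{23622}{1} - \frac{20243}{-37 - 1} = \left(-23622\right) 1 - \frac{20243}{-38} = -23622 - - \frac{20243}{38} = -23622 + \frac{20243}{38} = - \frac{877393}{38}$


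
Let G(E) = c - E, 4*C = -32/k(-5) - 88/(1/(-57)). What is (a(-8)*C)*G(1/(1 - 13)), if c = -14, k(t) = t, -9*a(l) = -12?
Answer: -1048426/45 ≈ -23298.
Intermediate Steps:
a(l) = 4/3 (a(l) = -⅑*(-12) = 4/3)
C = 6278/5 (C = (-32/(-5) - 88/(1/(-57)))/4 = (-32*(-⅕) - 88/(-1/57))/4 = (32/5 - 88*(-57))/4 = (32/5 + 5016)/4 = (¼)*(25112/5) = 6278/5 ≈ 1255.6)
G(E) = -14 - E
(a(-8)*C)*G(1/(1 - 13)) = ((4/3)*(6278/5))*(-14 - 1/(1 - 13)) = 25112*(-14 - 1/(-12))/15 = 25112*(-14 - 1*(-1/12))/15 = 25112*(-14 + 1/12)/15 = (25112/15)*(-167/12) = -1048426/45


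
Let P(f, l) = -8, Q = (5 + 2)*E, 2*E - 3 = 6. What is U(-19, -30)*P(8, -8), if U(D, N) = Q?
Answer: -252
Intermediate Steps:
E = 9/2 (E = 3/2 + (½)*6 = 3/2 + 3 = 9/2 ≈ 4.5000)
Q = 63/2 (Q = (5 + 2)*(9/2) = 7*(9/2) = 63/2 ≈ 31.500)
U(D, N) = 63/2
U(-19, -30)*P(8, -8) = (63/2)*(-8) = -252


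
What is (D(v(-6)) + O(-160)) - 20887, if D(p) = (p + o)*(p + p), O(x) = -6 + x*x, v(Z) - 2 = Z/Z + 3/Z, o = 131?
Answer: 10749/2 ≈ 5374.5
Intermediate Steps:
v(Z) = 3 + 3/Z (v(Z) = 2 + (Z/Z + 3/Z) = 2 + (1 + 3/Z) = 3 + 3/Z)
O(x) = -6 + x²
D(p) = 2*p*(131 + p) (D(p) = (p + 131)*(p + p) = (131 + p)*(2*p) = 2*p*(131 + p))
(D(v(-6)) + O(-160)) - 20887 = (2*(3 + 3/(-6))*(131 + (3 + 3/(-6))) + (-6 + (-160)²)) - 20887 = (2*(3 + 3*(-⅙))*(131 + (3 + 3*(-⅙))) + (-6 + 25600)) - 20887 = (2*(3 - ½)*(131 + (3 - ½)) + 25594) - 20887 = (2*(5/2)*(131 + 5/2) + 25594) - 20887 = (2*(5/2)*(267/2) + 25594) - 20887 = (1335/2 + 25594) - 20887 = 52523/2 - 20887 = 10749/2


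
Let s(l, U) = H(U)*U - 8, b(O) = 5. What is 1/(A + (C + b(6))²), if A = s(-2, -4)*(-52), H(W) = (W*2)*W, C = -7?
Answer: 1/7076 ≈ 0.00014132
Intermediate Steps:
H(W) = 2*W² (H(W) = (2*W)*W = 2*W²)
s(l, U) = -8 + 2*U³ (s(l, U) = (2*U²)*U - 8 = 2*U³ - 8 = -8 + 2*U³)
A = 7072 (A = (-8 + 2*(-4)³)*(-52) = (-8 + 2*(-64))*(-52) = (-8 - 128)*(-52) = -136*(-52) = 7072)
1/(A + (C + b(6))²) = 1/(7072 + (-7 + 5)²) = 1/(7072 + (-2)²) = 1/(7072 + 4) = 1/7076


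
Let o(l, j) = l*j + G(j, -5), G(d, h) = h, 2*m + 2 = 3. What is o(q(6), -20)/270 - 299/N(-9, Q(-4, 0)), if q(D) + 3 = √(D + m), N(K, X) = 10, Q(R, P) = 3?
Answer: -4009/135 - √26/27 ≈ -29.885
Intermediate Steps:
m = ½ (m = -1 + (½)*3 = -1 + 3/2 = ½ ≈ 0.50000)
q(D) = -3 + √(½ + D) (q(D) = -3 + √(D + ½) = -3 + √(½ + D))
o(l, j) = -5 + j*l (o(l, j) = l*j - 5 = j*l - 5 = -5 + j*l)
o(q(6), -20)/270 - 299/N(-9, Q(-4, 0)) = (-5 - 20*(-3 + √(2 + 4*6)/2))/270 - 299/10 = (-5 - 20*(-3 + √(2 + 24)/2))*(1/270) - 299*⅒ = (-5 - 20*(-3 + √26/2))*(1/270) - 299/10 = (-5 + (60 - 10*√26))*(1/270) - 299/10 = (55 - 10*√26)*(1/270) - 299/10 = (11/54 - √26/27) - 299/10 = -4009/135 - √26/27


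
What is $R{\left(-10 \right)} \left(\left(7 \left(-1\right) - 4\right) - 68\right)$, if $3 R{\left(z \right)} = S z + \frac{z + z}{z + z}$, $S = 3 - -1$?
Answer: $1027$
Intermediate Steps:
$S = 4$ ($S = 3 + 1 = 4$)
$R{\left(z \right)} = \frac{1}{3} + \frac{4 z}{3}$ ($R{\left(z \right)} = \frac{4 z + \frac{z + z}{z + z}}{3} = \frac{4 z + \frac{2 z}{2 z}}{3} = \frac{4 z + 2 z \frac{1}{2 z}}{3} = \frac{4 z + 1}{3} = \frac{1 + 4 z}{3} = \frac{1}{3} + \frac{4 z}{3}$)
$R{\left(-10 \right)} \left(\left(7 \left(-1\right) - 4\right) - 68\right) = \left(\frac{1}{3} + \frac{4}{3} \left(-10\right)\right) \left(\left(7 \left(-1\right) - 4\right) - 68\right) = \left(\frac{1}{3} - \frac{40}{3}\right) \left(\left(-7 - 4\right) - 68\right) = - 13 \left(-11 - 68\right) = \left(-13\right) \left(-79\right) = 1027$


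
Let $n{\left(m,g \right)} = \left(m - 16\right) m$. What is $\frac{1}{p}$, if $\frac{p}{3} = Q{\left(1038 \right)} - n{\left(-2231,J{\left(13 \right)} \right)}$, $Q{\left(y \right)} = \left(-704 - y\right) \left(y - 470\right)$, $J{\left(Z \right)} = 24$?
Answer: $- \frac{1}{18007539} \approx -5.5532 \cdot 10^{-8}$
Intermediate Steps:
$n{\left(m,g \right)} = m \left(-16 + m\right)$ ($n{\left(m,g \right)} = \left(-16 + m\right) m = m \left(-16 + m\right)$)
$Q{\left(y \right)} = \left(-704 - y\right) \left(-470 + y\right)$
$p = -18007539$ ($p = 3 \left(\left(330880 - 1038^{2} - 242892\right) - - 2231 \left(-16 - 2231\right)\right) = 3 \left(\left(330880 - 1077444 - 242892\right) - \left(-2231\right) \left(-2247\right)\right) = 3 \left(\left(330880 - 1077444 - 242892\right) - 5013057\right) = 3 \left(-989456 - 5013057\right) = 3 \left(-6002513\right) = -18007539$)
$\frac{1}{p} = \frac{1}{-18007539} = - \frac{1}{18007539}$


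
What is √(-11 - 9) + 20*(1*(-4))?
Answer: -80 + 2*I*√5 ≈ -80.0 + 4.4721*I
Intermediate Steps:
√(-11 - 9) + 20*(1*(-4)) = √(-20) + 20*(-4) = 2*I*√5 - 80 = -80 + 2*I*√5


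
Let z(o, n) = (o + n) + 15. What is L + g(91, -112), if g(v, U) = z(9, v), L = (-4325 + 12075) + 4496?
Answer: 12361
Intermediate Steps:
z(o, n) = 15 + n + o (z(o, n) = (n + o) + 15 = 15 + n + o)
L = 12246 (L = 7750 + 4496 = 12246)
g(v, U) = 24 + v (g(v, U) = 15 + v + 9 = 24 + v)
L + g(91, -112) = 12246 + (24 + 91) = 12246 + 115 = 12361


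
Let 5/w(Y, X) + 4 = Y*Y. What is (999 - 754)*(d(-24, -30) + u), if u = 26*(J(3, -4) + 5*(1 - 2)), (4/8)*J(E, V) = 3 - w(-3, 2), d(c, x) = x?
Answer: -13720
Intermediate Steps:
w(Y, X) = 5/(-4 + Y²) (w(Y, X) = 5/(-4 + Y*Y) = 5/(-4 + Y²))
J(E, V) = 4 (J(E, V) = 2*(3 - 5/(-4 + (-3)²)) = 2*(3 - 5/(-4 + 9)) = 2*(3 - 5/5) = 2*(3 - 1*1) = 2*(3 - 1) = 2*2 = 4)
u = -26 (u = 26*(4 + 5*(1 - 2)) = 26*(4 + 5*(-1)) = 26*(4 - 5) = 26*(-1) = -26)
(999 - 754)*(d(-24, -30) + u) = (999 - 754)*(-30 - 26) = 245*(-56) = -13720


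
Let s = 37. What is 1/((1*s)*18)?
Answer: 1/666 ≈ 0.0015015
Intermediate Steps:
1/((1*s)*18) = 1/((1*37)*18) = 1/(37*18) = 1/666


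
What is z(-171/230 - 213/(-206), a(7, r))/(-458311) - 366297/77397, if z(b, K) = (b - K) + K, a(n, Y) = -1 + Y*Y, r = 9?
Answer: -662838172450064/140054871217205 ≈ -4.7327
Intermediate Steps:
a(n, Y) = -1 + Y²
z(b, K) = b
z(-171/230 - 213/(-206), a(7, r))/(-458311) - 366297/77397 = (-171/230 - 213/(-206))/(-458311) - 366297/77397 = (-171*1/230 - 213*(-1/206))*(-1/458311) - 366297*1/77397 = (-171/230 + 213/206)*(-1/458311) - 122099/25799 = (3441/11845)*(-1/458311) - 122099/25799 = -3441/5428693795 - 122099/25799 = -662838172450064/140054871217205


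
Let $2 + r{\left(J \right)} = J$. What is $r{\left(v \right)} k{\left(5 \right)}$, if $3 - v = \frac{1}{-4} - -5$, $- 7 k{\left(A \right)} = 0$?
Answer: $0$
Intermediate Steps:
$k{\left(A \right)} = 0$ ($k{\left(A \right)} = \left(- \frac{1}{7}\right) 0 = 0$)
$v = - \frac{7}{4}$ ($v = 3 - \left(\frac{1}{-4} - -5\right) = 3 - \left(- \frac{1}{4} + 5\right) = 3 - \frac{19}{4} = - \frac{7}{4} \approx -1.75$)
$r{\left(J \right)} = -2 + J$
$r{\left(v \right)} k{\left(5 \right)} = \left(-2 - \frac{7}{4}\right) 0 = \left(- \frac{15}{4}\right) 0 = 0$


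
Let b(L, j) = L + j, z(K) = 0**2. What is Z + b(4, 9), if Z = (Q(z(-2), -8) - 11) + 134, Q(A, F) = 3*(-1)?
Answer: 133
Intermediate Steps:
z(K) = 0
Q(A, F) = -3
Z = 120 (Z = (-3 - 11) + 134 = -14 + 134 = 120)
Z + b(4, 9) = 120 + (4 + 9) = 120 + 13 = 133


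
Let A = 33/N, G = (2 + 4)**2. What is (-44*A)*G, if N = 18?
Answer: -2904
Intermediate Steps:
G = 36 (G = 6**2 = 36)
A = 11/6 (A = 33/18 = 33*(1/18) = 11/6 ≈ 1.8333)
(-44*A)*G = -44*11/6*36 = -242/3*36 = -2904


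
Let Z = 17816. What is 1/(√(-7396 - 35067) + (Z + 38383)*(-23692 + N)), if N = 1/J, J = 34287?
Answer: -1437346270317451/1913778704439780612452504 - 1079521*I*√42463/1913778704439780612452504 ≈ -7.5105e-10 - 1.1624e-16*I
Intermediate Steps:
N = 1/34287 ≈ 2.9166e-5
1/(√(-7396 - 35067) + (Z + 38383)*(-23692 + N)) = 1/(√(-7396 - 35067) + (17816 + 38383)*(-23692 + 1/34287)) = 1/(√(-42463) + 56199*(-812327603/34287)) = 1/(I*√42463 - 1383393907909/1039) = 1/(-1383393907909/1039 + I*√42463)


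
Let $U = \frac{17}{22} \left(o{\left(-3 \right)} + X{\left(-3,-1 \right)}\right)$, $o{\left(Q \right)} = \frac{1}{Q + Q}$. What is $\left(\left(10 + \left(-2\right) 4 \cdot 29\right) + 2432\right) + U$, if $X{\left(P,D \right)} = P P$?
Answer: $\frac{292621}{132} \approx 2216.8$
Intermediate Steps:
$X{\left(P,D \right)} = P^{2}$
$o{\left(Q \right)} = \frac{1}{2 Q}$
$U = \frac{901}{132}$ ($U = \frac{17}{22} \left(\frac{1}{2 \left(-3\right)} + \left(-3\right)^{2}\right) = 17 \cdot \frac{1}{22} \left(\frac{1}{2} \left(- \frac{1}{3}\right) + 9\right) = \frac{17 \left(- \frac{1}{6} + 9\right)}{22} = \frac{17}{22} \cdot \frac{53}{6} = \frac{901}{132} \approx 6.8258$)
$\left(\left(10 + \left(-2\right) 4 \cdot 29\right) + 2432\right) + U = \left(\left(10 + \left(-2\right) 4 \cdot 29\right) + 2432\right) + \frac{901}{132} = \left(\left(10 - 232\right) + 2432\right) + \frac{901}{132} = \left(-222 + 2432\right) + \frac{901}{132} = 2210 + \frac{901}{132} = \frac{292621}{132}$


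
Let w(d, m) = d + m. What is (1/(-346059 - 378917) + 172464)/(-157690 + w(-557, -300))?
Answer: -125032260863/114942769872 ≈ -1.0878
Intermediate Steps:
(1/(-346059 - 378917) + 172464)/(-157690 + w(-557, -300)) = (1/(-346059 - 378917) + 172464)/(-157690 + (-557 - 300)) = (1/(-724976) + 172464)/(-157690 - 857) = (-1/724976 + 172464)/(-158547) = (125032260863/724976)*(-1/158547) = -125032260863/114942769872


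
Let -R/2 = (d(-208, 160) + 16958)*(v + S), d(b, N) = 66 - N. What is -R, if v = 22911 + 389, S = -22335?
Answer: 32547520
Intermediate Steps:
v = 23300
R = -32547520 (R = -2*((66 - 1*160) + 16958)*(23300 - 22335) = -2*((66 - 160) + 16958)*965 = -2*(-94 + 16958)*965 = -33728*965 = -2*16273760 = -32547520)
-R = -1*(-32547520) = 32547520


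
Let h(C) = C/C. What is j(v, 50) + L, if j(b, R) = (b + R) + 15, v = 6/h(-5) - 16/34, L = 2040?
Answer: 35879/17 ≈ 2110.5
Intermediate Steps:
h(C) = 1
v = 94/17 (v = 6/1 - 16/34 = 6*1 - 16*1/34 = 6 - 8/17 = 94/17 ≈ 5.5294)
j(b, R) = 15 + R + b (j(b, R) = (R + b) + 15 = 15 + R + b)
j(v, 50) + L = (15 + 50 + 94/17) + 2040 = 1199/17 + 2040 = 35879/17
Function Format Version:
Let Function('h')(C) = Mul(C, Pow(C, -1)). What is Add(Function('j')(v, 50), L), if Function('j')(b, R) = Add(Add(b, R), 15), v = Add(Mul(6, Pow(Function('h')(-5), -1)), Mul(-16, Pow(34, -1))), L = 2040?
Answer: Rational(35879, 17) ≈ 2110.5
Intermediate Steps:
Function('h')(C) = 1
v = Rational(94, 17) (v = Add(Mul(6, Pow(1, -1)), Mul(-16, Pow(34, -1))) = Add(Mul(6, 1), Mul(-16, Rational(1, 34))) = Add(6, Rational(-8, 17)) = Rational(94, 17) ≈ 5.5294)
Function('j')(b, R) = Add(15, R, b) (Function('j')(b, R) = Add(Add(R, b), 15) = Add(15, R, b))
Add(Function('j')(v, 50), L) = Add(Add(15, 50, Rational(94, 17)), 2040) = Add(Rational(1199, 17), 2040) = Rational(35879, 17)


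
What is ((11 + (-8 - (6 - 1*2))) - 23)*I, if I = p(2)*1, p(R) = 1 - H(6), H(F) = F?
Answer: 120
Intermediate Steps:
p(R) = -5 (p(R) = 1 - 1*6 = 1 - 6 = -5)
I = -5 (I = -5*1 = -5)
((11 + (-8 - (6 - 1*2))) - 23)*I = ((11 + (-8 - (6 - 1*2))) - 23)*(-5) = ((11 + (-8 - (6 - 2))) - 23)*(-5) = ((11 + (-8 - 1*4)) - 23)*(-5) = ((11 + (-8 - 4)) - 23)*(-5) = ((11 - 12) - 23)*(-5) = (-1 - 23)*(-5) = -24*(-5) = 120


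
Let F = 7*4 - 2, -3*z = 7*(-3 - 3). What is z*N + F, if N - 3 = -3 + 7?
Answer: 124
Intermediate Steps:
z = 14 (z = -7*(-3 - 3)/3 = -7*(-6)/3 = -⅓*(-42) = 14)
F = 26 (F = 28 - 2 = 26)
N = 7 (N = 3 + (-3 + 7) = 3 + 4 = 7)
z*N + F = 14*7 + 26 = 98 + 26 = 124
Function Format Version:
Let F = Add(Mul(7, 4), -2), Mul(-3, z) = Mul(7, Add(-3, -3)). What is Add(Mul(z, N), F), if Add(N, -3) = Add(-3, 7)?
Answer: 124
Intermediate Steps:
z = 14 (z = Mul(Rational(-1, 3), Mul(7, Add(-3, -3))) = Mul(Rational(-1, 3), Mul(7, -6)) = Mul(Rational(-1, 3), -42) = 14)
F = 26 (F = Add(28, -2) = 26)
N = 7 (N = Add(3, Add(-3, 7)) = Add(3, 4) = 7)
Add(Mul(z, N), F) = Add(Mul(14, 7), 26) = Add(98, 26) = 124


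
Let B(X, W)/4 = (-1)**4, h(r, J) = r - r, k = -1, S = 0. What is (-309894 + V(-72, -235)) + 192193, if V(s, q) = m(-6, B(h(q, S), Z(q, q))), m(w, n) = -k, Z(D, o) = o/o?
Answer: -117700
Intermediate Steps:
h(r, J) = 0
Z(D, o) = 1
B(X, W) = 4 (B(X, W) = 4*(-1)**4 = 4*1 = 4)
m(w, n) = 1 (m(w, n) = -1*(-1) = 1)
V(s, q) = 1
(-309894 + V(-72, -235)) + 192193 = (-309894 + 1) + 192193 = -309893 + 192193 = -117700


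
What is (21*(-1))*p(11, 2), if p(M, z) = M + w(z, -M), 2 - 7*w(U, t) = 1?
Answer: -234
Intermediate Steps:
w(U, t) = ⅐ (w(U, t) = 2/7 - ⅐*1 = 2/7 - ⅐ = ⅐)
p(M, z) = ⅐ + M (p(M, z) = M + ⅐ = ⅐ + M)
(21*(-1))*p(11, 2) = (21*(-1))*(⅐ + 11) = -21*78/7 = -234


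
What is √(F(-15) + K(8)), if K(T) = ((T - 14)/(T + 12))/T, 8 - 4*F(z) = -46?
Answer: √5385/20 ≈ 3.6691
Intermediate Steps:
F(z) = 27/2 (F(z) = 2 - ¼*(-46) = 2 + 23/2 = 27/2)
K(T) = (-14 + T)/(T*(12 + T)) (K(T) = ((-14 + T)/(12 + T))/T = (-14 + T)/(T*(12 + T)))
√(F(-15) + K(8)) = √(27/2 + (-14 + 8)/(8*(12 + 8))) = √(27/2 + (⅛)*(-6)/20) = √(27/2 + (⅛)*(1/20)*(-6)) = √(27/2 - 3/80) = √(1077/80) = √5385/20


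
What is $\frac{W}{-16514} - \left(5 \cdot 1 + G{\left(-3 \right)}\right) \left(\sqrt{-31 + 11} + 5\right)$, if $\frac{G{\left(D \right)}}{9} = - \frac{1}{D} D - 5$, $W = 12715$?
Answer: $\frac{4033215}{16514} + 98 i \sqrt{5} \approx 244.23 + 219.13 i$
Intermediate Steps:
$G{\left(D \right)} = -54$ ($G{\left(D \right)} = 9 \left(- \frac{1}{D} D - 5\right) = 9 \left(-1 - 5\right) = 9 \left(-6\right) = -54$)
$\frac{W}{-16514} - \left(5 \cdot 1 + G{\left(-3 \right)}\right) \left(\sqrt{-31 + 11} + 5\right) = \frac{12715}{-16514} - \left(5 \cdot 1 - 54\right) \left(\sqrt{-31 + 11} + 5\right) = 12715 \left(- \frac{1}{16514}\right) - \left(5 - 54\right) \left(\sqrt{-20} + 5\right) = - \frac{12715}{16514} - - 49 \left(2 i \sqrt{5} + 5\right) = - \frac{12715}{16514} - - 49 \left(5 + 2 i \sqrt{5}\right) = - \frac{12715}{16514} - \left(-245 - 98 i \sqrt{5}\right) = - \frac{12715}{16514} + \left(245 + 98 i \sqrt{5}\right) = \frac{4033215}{16514} + 98 i \sqrt{5}$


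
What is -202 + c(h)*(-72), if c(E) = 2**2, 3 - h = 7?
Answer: -490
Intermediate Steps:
h = -4 (h = 3 - 1*7 = 3 - 7 = -4)
c(E) = 4
-202 + c(h)*(-72) = -202 + 4*(-72) = -202 - 288 = -490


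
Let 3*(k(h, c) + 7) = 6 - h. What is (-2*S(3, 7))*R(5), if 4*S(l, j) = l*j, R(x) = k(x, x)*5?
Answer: 350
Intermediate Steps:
k(h, c) = -5 - h/3 (k(h, c) = -7 + (6 - h)/3 = -7 + (2 - h/3) = -5 - h/3)
R(x) = -25 - 5*x/3 (R(x) = (-5 - x/3)*5 = -25 - 5*x/3)
S(l, j) = j*l/4 (S(l, j) = (l*j)/4 = (j*l)/4 = j*l/4)
(-2*S(3, 7))*R(5) = (-7*3/2)*(-25 - 5/3*5) = (-2*21/4)*(-25 - 25/3) = -21/2*(-100/3) = 350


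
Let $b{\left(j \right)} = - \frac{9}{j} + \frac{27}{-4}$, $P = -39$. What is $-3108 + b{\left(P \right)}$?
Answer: $- \frac{161955}{52} \approx -3114.5$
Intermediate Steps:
$b{\left(j \right)} = - \frac{27}{4} - \frac{9}{j}$ ($b{\left(j \right)} = - \frac{9}{j} + 27 \left(- \frac{1}{4}\right) = - \frac{9}{j} - \frac{27}{4} = - \frac{27}{4} - \frac{9}{j}$)
$-3108 + b{\left(P \right)} = -3108 - \left(\frac{27}{4} + \frac{9}{-39}\right) = -3108 - \frac{339}{52} = - \frac{161955}{52}$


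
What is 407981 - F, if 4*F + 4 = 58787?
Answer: 1573141/4 ≈ 3.9329e+5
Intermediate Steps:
F = 58783/4 (F = -1 + (1/4)*58787 = -1 + 58787/4 = 58783/4 ≈ 14696.)
407981 - F = 407981 - 1*58783/4 = 407981 - 58783/4 = 1573141/4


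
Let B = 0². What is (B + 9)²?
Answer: 81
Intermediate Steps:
B = 0
(B + 9)² = (0 + 9)² = 9² = 81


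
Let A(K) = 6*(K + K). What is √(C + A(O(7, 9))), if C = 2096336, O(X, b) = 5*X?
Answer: 2*√524189 ≈ 1448.0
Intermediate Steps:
A(K) = 12*K (A(K) = 6*(2*K) = 12*K)
√(C + A(O(7, 9))) = √(2096336 + 12*(5*7)) = √(2096336 + 12*35) = √(2096336 + 420) = √2096756 = 2*√524189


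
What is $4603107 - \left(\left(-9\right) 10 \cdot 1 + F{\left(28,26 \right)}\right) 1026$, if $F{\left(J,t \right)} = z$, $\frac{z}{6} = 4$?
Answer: $4670823$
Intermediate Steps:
$z = 24$ ($z = 6 \cdot 4 = 24$)
$F{\left(J,t \right)} = 24$
$4603107 - \left(\left(-9\right) 10 \cdot 1 + F{\left(28,26 \right)}\right) 1026 = 4603107 - \left(\left(-9\right) 10 \cdot 1 + 24\right) 1026 = 4603107 - \left(\left(-90\right) 1 + 24\right) 1026 = 4603107 - \left(-90 + 24\right) 1026 = 4603107 - \left(-66\right) 1026 = 4603107 - -67716 = 4603107 + 67716 = 4670823$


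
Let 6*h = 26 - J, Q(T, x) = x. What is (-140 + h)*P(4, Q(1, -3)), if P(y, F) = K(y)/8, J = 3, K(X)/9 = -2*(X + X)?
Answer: 2451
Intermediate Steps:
K(X) = -36*X (K(X) = 9*(-2*(X + X)) = 9*(-4*X) = -36*X)
P(y, F) = -9*y/2 (P(y, F) = -36*y/8 = -36*y*(⅛) = -9*y/2)
h = 23/6 (h = (26 - 1*3)/6 = (26 - 3)/6 = (⅙)*23 = 23/6 ≈ 3.8333)
(-140 + h)*P(4, Q(1, -3)) = (-140 + 23/6)*(-9/2*4) = -817/6*(-18) = 2451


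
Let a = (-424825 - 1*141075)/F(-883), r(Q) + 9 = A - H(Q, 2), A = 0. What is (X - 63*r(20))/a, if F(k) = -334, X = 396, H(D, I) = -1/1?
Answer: 3006/5659 ≈ 0.53119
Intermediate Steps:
H(D, I) = -1 (H(D, I) = -1*1 = -1)
r(Q) = -8 (r(Q) = -9 + (0 - 1*(-1)) = -9 + (0 + 1) = -9 + 1 = -8)
a = 282950/167 (a = (-424825 - 1*141075)/(-334) = (-424825 - 141075)*(-1/334) = -565900*(-1/334) = 282950/167 ≈ 1694.3)
(X - 63*r(20))/a = (396 - 63*(-8))/(282950/167) = (396 + 504)*(167/282950) = 900*(167/282950) = 3006/5659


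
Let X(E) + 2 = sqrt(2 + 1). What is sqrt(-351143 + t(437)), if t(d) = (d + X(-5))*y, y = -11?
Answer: sqrt(-355928 - 11*sqrt(3)) ≈ 596.61*I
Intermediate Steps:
X(E) = -2 + sqrt(3) (X(E) = -2 + sqrt(2 + 1) = -2 + sqrt(3))
t(d) = 22 - 11*d - 11*sqrt(3) (t(d) = (d + (-2 + sqrt(3)))*(-11) = (-2 + d + sqrt(3))*(-11) = 22 - 11*d - 11*sqrt(3))
sqrt(-351143 + t(437)) = sqrt(-351143 + (22 - 11*437 - 11*sqrt(3))) = sqrt(-351143 + (22 - 4807 - 11*sqrt(3))) = sqrt(-351143 + (-4785 - 11*sqrt(3))) = sqrt(-355928 - 11*sqrt(3))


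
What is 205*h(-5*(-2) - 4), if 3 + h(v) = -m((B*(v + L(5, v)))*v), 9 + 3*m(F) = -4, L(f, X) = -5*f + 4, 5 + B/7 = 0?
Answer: 820/3 ≈ 273.33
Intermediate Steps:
B = -35 (B = -35 + 7*0 = -35 + 0 = -35)
L(f, X) = 4 - 5*f
m(F) = -13/3 (m(F) = -3 + (⅓)*(-4) = -3 - 4/3 = -13/3)
h(v) = 4/3 (h(v) = -3 - 1*(-13/3) = -3 + 13/3 = 4/3)
205*h(-5*(-2) - 4) = 205*(4/3) = 820/3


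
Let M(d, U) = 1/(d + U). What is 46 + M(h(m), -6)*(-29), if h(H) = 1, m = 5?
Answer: 259/5 ≈ 51.800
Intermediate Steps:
M(d, U) = 1/(U + d)
46 + M(h(m), -6)*(-29) = 46 - 29/(-6 + 1) = 46 - 29/(-5) = 46 - ⅕*(-29) = 46 + 29/5 = 259/5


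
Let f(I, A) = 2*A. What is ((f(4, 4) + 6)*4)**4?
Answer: 9834496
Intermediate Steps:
((f(4, 4) + 6)*4)**4 = ((2*4 + 6)*4)**4 = ((8 + 6)*4)**4 = (14*4)**4 = 56**4 = 9834496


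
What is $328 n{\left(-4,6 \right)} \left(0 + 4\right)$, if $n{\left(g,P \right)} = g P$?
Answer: $-31488$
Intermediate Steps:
$n{\left(g,P \right)} = P g$
$328 n{\left(-4,6 \right)} \left(0 + 4\right) = 328 \cdot 6 \left(-4\right) \left(0 + 4\right) = 328 \left(\left(-24\right) 4\right) = 328 \left(-96\right) = -31488$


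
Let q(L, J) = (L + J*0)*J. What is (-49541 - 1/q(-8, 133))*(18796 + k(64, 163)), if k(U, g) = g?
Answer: -999359660457/1064 ≈ -9.3925e+8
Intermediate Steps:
q(L, J) = J*L (q(L, J) = (L + 0)*J = L*J = J*L)
(-49541 - 1/q(-8, 133))*(18796 + k(64, 163)) = (-49541 - 1/(133*(-8)))*(18796 + 163) = (-49541 - 1/(-1064))*18959 = (-49541 - 1*(-1/1064))*18959 = (-49541 + 1/1064)*18959 = -52711623/1064*18959 = -999359660457/1064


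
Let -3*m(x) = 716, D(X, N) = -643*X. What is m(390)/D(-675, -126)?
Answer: -716/1302075 ≈ -0.00054989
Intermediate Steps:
m(x) = -716/3 (m(x) = -⅓*716 = -716/3)
m(390)/D(-675, -126) = -716/(3*((-643*(-675)))) = -716/3/434025 = -716/3*1/434025 = -716/1302075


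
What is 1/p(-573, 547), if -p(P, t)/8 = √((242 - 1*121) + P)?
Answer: I*√113/1808 ≈ 0.0058795*I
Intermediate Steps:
p(P, t) = -8*√(121 + P) (p(P, t) = -8*√((242 - 1*121) + P) = -8*√((242 - 121) + P) = -8*√(121 + P))
1/p(-573, 547) = 1/(-8*√(121 - 573)) = 1/(-16*I*√113) = I*√113/1808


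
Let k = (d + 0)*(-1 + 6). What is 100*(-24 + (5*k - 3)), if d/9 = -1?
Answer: -25200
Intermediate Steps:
d = -9 (d = 9*(-1) = -9)
k = -45 (k = (-9 + 0)*(-1 + 6) = -9*5 = -45)
100*(-24 + (5*k - 3)) = 100*(-24 + (5*(-45) - 3)) = 100*(-24 + (-225 - 3)) = 100*(-24 - 228) = 100*(-252) = -25200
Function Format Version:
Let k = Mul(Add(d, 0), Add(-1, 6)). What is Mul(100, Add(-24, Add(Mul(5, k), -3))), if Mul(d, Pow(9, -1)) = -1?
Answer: -25200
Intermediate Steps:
d = -9 (d = Mul(9, -1) = -9)
k = -45 (k = Mul(Add(-9, 0), Add(-1, 6)) = Mul(-9, 5) = -45)
Mul(100, Add(-24, Add(Mul(5, k), -3))) = Mul(100, Add(-24, Add(Mul(5, -45), -3))) = Mul(100, Add(-24, Add(-225, -3))) = Mul(100, Add(-24, -228)) = Mul(100, -252) = -25200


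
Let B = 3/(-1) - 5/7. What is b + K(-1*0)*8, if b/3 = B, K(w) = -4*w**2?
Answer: -78/7 ≈ -11.143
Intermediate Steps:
B = -26/7 (B = 3*(-1) - 5*1/7 = -3 - 5/7 = -26/7 ≈ -3.7143)
b = -78/7 (b = 3*(-26/7) = -78/7 ≈ -11.143)
b + K(-1*0)*8 = -78/7 - 4*(-1*0)**2*8 = -78/7 - 4*0**2*8 = -78/7 - 4*0*8 = -78/7 + 0*8 = -78/7 + 0 = -78/7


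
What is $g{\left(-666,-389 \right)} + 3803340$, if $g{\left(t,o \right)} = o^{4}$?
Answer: $22901848381$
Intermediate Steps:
$g{\left(-666,-389 \right)} + 3803340 = \left(-389\right)^{4} + 3803340 = 22898045041 + 3803340 = 22901848381$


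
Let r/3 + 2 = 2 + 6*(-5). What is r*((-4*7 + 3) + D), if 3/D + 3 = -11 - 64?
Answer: 29295/13 ≈ 2253.5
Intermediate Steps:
r = -90 (r = -6 + 3*(2 + 6*(-5)) = -6 + 3*(2 - 30) = -6 + 3*(-28) = -6 - 84 = -90)
D = -1/26 (D = 3/(-3 + (-11 - 64)) = 3/(-3 - 75) = 3/(-78) = 3*(-1/78) = -1/26 ≈ -0.038462)
r*((-4*7 + 3) + D) = -90*((-4*7 + 3) - 1/26) = -90*((-28 + 3) - 1/26) = -90*(-25 - 1/26) = -90*(-651/26) = 29295/13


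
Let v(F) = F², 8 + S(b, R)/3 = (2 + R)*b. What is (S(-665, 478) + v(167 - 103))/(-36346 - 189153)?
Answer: 953528/225499 ≈ 4.2285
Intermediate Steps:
S(b, R) = -24 + 3*b*(2 + R) (S(b, R) = -24 + 3*((2 + R)*b) = -24 + 3*(b*(2 + R)) = -24 + 3*b*(2 + R))
(S(-665, 478) + v(167 - 103))/(-36346 - 189153) = ((-24 + 6*(-665) + 3*478*(-665)) + (167 - 103)²)/(-36346 - 189153) = ((-24 - 3990 - 953610) + 64²)/(-225499) = (-957624 + 4096)*(-1/225499) = -953528*(-1/225499) = 953528/225499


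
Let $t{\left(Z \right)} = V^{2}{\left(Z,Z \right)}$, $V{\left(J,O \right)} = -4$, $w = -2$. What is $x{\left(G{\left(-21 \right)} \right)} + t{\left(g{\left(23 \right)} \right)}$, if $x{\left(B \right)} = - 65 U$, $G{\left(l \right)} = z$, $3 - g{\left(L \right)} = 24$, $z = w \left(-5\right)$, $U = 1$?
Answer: $-49$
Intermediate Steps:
$z = 10$ ($z = \left(-2\right) \left(-5\right) = 10$)
$g{\left(L \right)} = -21$ ($g{\left(L \right)} = 3 - 24 = -21$)
$G{\left(l \right)} = 10$
$t{\left(Z \right)} = 16$ ($t{\left(Z \right)} = \left(-4\right)^{2} = 16$)
$x{\left(B \right)} = -65$ ($x{\left(B \right)} = \left(-65\right) 1 = -65$)
$x{\left(G{\left(-21 \right)} \right)} + t{\left(g{\left(23 \right)} \right)} = -65 + 16 = -49$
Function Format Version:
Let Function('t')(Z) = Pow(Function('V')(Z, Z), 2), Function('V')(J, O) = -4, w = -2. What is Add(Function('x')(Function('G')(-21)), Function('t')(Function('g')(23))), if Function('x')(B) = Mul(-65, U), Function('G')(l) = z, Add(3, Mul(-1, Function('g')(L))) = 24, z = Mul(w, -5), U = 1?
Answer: -49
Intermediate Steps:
z = 10 (z = Mul(-2, -5) = 10)
Function('g')(L) = -21 (Function('g')(L) = Add(3, Mul(-1, 24)) = Add(3, -24) = -21)
Function('G')(l) = 10
Function('t')(Z) = 16 (Function('t')(Z) = Pow(-4, 2) = 16)
Function('x')(B) = -65 (Function('x')(B) = Mul(-65, 1) = -65)
Add(Function('x')(Function('G')(-21)), Function('t')(Function('g')(23))) = Add(-65, 16) = -49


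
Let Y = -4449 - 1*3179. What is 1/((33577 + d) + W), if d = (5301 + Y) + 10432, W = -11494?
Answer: 1/30188 ≈ 3.3126e-5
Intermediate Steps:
Y = -7628 (Y = -4449 - 3179 = -7628)
d = 8105 (d = (5301 - 7628) + 10432 = -2327 + 10432 = 8105)
1/((33577 + d) + W) = 1/((33577 + 8105) - 11494) = 1/(41682 - 11494) = 1/30188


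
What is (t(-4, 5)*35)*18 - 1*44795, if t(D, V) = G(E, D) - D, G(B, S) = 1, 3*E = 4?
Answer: -41645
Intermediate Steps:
E = 4/3 (E = (⅓)*4 = 4/3 ≈ 1.3333)
t(D, V) = 1 - D
(t(-4, 5)*35)*18 - 1*44795 = ((1 - 1*(-4))*35)*18 - 1*44795 = ((1 + 4)*35)*18 - 44795 = (5*35)*18 - 44795 = 175*18 - 44795 = 3150 - 44795 = -41645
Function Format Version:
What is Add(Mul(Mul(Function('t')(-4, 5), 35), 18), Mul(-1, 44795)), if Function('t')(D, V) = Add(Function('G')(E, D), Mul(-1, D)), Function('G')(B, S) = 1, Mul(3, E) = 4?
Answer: -41645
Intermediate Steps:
E = Rational(4, 3) (E = Mul(Rational(1, 3), 4) = Rational(4, 3) ≈ 1.3333)
Function('t')(D, V) = Add(1, Mul(-1, D))
Add(Mul(Mul(Function('t')(-4, 5), 35), 18), Mul(-1, 44795)) = Add(Mul(Mul(Add(1, Mul(-1, -4)), 35), 18), Mul(-1, 44795)) = Add(Mul(Mul(Add(1, 4), 35), 18), -44795) = Add(Mul(Mul(5, 35), 18), -44795) = Add(Mul(175, 18), -44795) = Add(3150, -44795) = -41645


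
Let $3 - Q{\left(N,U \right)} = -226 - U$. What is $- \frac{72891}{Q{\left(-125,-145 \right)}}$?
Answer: $- \frac{3471}{4} \approx -867.75$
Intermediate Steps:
$Q{\left(N,U \right)} = 229 + U$ ($Q{\left(N,U \right)} = 3 - \left(-226 - U\right) = 3 + \left(226 + U\right) = 229 + U$)
$- \frac{72891}{Q{\left(-125,-145 \right)}} = - \frac{72891}{229 - 145} = - \frac{72891}{84} = \left(-72891\right) \frac{1}{84} = - \frac{3471}{4}$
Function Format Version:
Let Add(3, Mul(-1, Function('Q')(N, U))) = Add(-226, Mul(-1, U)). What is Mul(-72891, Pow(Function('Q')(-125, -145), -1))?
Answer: Rational(-3471, 4) ≈ -867.75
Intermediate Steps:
Function('Q')(N, U) = Add(229, U) (Function('Q')(N, U) = Add(3, Mul(-1, Add(-226, Mul(-1, U)))) = Add(3, Add(226, U)) = Add(229, U))
Mul(-72891, Pow(Function('Q')(-125, -145), -1)) = Mul(-72891, Pow(Add(229, -145), -1)) = Mul(-72891, Pow(84, -1)) = Mul(-72891, Rational(1, 84)) = Rational(-3471, 4)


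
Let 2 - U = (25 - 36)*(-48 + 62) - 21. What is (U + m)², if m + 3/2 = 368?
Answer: 1181569/4 ≈ 2.9539e+5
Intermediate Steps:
m = 733/2 (m = -3/2 + 368 = 733/2 ≈ 366.50)
U = 177 (U = 2 - ((25 - 36)*(-48 + 62) - 21) = 2 - (-11*14 - 21) = 2 - (-154 - 21) = 2 - 1*(-175) = 2 + 175 = 177)
(U + m)² = (177 + 733/2)² = (1087/2)² = 1181569/4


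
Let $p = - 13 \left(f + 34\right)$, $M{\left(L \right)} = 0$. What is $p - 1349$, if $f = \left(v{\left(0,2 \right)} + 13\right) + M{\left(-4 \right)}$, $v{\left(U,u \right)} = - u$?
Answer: $-1934$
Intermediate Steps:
$f = 11$ ($f = \left(\left(-1\right) 2 + 13\right) + 0 = \left(-2 + 13\right) + 0 = 11 + 0 = 11$)
$p = -585$ ($p = - 13 \left(11 + 34\right) = \left(-13\right) 45 = -585$)
$p - 1349 = -585 - 1349 = -1934$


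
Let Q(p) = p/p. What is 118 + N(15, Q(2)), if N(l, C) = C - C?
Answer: 118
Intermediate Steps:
Q(p) = 1
N(l, C) = 0
118 + N(15, Q(2)) = 118 + 0 = 118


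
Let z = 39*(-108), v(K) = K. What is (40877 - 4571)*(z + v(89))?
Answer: -149689638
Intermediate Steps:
z = -4212
(40877 - 4571)*(z + v(89)) = (40877 - 4571)*(-4212 + 89) = 36306*(-4123) = -149689638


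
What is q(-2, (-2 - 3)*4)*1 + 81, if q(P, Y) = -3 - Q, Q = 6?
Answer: 72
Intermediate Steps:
q(P, Y) = -9 (q(P, Y) = -3 - 1*6 = -3 - 6 = -9)
q(-2, (-2 - 3)*4)*1 + 81 = -9*1 + 81 = -9 + 81 = 72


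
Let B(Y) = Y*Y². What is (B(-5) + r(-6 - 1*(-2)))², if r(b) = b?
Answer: 16641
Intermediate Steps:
B(Y) = Y³
(B(-5) + r(-6 - 1*(-2)))² = ((-5)³ + (-6 - 1*(-2)))² = (-125 + (-6 + 2))² = (-125 - 4)² = (-129)² = 16641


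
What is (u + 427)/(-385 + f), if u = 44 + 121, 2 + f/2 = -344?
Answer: -592/1077 ≈ -0.54967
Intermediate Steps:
f = -692 (f = -4 + 2*(-344) = -4 - 688 = -692)
u = 165
(u + 427)/(-385 + f) = (165 + 427)/(-385 - 692) = 592/(-1077) = 592*(-1/1077) = -592/1077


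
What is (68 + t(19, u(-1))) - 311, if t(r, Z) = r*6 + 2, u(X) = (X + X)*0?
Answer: -127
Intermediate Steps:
u(X) = 0 (u(X) = (2*X)*0 = 0)
t(r, Z) = 2 + 6*r (t(r, Z) = 6*r + 2 = 2 + 6*r)
(68 + t(19, u(-1))) - 311 = (68 + (2 + 6*19)) - 311 = (68 + (2 + 114)) - 311 = (68 + 116) - 311 = 184 - 311 = -127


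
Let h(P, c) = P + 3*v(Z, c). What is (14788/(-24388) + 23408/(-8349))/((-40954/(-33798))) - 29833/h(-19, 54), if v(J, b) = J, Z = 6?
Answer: 942234506283594/31586612057 ≈ 29830.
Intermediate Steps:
h(P, c) = 18 + P (h(P, c) = P + 3*6 = P + 18 = 18 + P)
(14788/(-24388) + 23408/(-8349))/((-40954/(-33798))) - 29833/h(-19, 54) = (14788/(-24388) + 23408/(-8349))/((-40954/(-33798))) - 29833/(18 - 19) = (14788*(-1/24388) + 23408*(-1/8349))/((-40954*(-1/33798))) - 29833/(-1) = (-3697/6097 - 2128/759)/(20477/16899) - 29833*(-1) = -15780439/4627623*16899/20477 + 29833 = -88891212887/31586612057 + 29833 = 942234506283594/31586612057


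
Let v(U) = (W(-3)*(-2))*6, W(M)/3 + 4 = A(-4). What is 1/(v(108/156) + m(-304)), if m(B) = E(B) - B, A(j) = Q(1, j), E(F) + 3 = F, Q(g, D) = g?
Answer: 1/105 ≈ 0.0095238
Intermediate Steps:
E(F) = -3 + F
A(j) = 1
W(M) = -9 (W(M) = -12 + 3*1 = -12 + 3 = -9)
v(U) = 108 (v(U) = -9*(-2)*6 = 18*6 = 108)
m(B) = -3 (m(B) = (-3 + B) - B = -3)
1/(v(108/156) + m(-304)) = 1/(108 - 3) = 1/105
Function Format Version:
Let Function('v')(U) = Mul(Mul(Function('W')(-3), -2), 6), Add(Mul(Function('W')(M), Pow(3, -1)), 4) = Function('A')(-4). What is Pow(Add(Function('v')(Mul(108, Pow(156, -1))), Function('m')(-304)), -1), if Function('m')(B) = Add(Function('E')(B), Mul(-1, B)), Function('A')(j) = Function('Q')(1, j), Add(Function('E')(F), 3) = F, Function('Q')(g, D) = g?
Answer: Rational(1, 105) ≈ 0.0095238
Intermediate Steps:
Function('E')(F) = Add(-3, F)
Function('A')(j) = 1
Function('W')(M) = -9 (Function('W')(M) = Add(-12, Mul(3, 1)) = Add(-12, 3) = -9)
Function('v')(U) = 108 (Function('v')(U) = Mul(Mul(-9, -2), 6) = Mul(18, 6) = 108)
Function('m')(B) = -3 (Function('m')(B) = Add(Add(-3, B), Mul(-1, B)) = -3)
Pow(Add(Function('v')(Mul(108, Pow(156, -1))), Function('m')(-304)), -1) = Pow(Add(108, -3), -1) = Pow(105, -1) = Rational(1, 105)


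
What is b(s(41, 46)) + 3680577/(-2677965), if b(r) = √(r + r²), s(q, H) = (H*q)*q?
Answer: -1226859/892655 + 41*√3557042 ≈ 77325.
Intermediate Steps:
s(q, H) = H*q²
b(s(41, 46)) + 3680577/(-2677965) = √((46*41²)*(1 + 46*41²)) + 3680577/(-2677965) = √((46*1681)*(1 + 46*1681)) + 3680577*(-1/2677965) = √(77326*(1 + 77326)) - 1226859/892655 = √(77326*77327) - 1226859/892655 = √5979387602 - 1226859/892655 = 41*√3557042 - 1226859/892655 = -1226859/892655 + 41*√3557042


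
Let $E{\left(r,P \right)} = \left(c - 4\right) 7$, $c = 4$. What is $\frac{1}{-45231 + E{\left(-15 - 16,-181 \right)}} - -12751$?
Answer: $\frac{576740480}{45231} \approx 12751.0$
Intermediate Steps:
$E{\left(r,P \right)} = 0$ ($E{\left(r,P \right)} = \left(4 - 4\right) 7 = 0 \cdot 7 = 0$)
$\frac{1}{-45231 + E{\left(-15 - 16,-181 \right)}} - -12751 = \frac{1}{-45231 + 0} - -12751 = \frac{1}{-45231} + 12751 = - \frac{1}{45231} + 12751 = \frac{576740480}{45231}$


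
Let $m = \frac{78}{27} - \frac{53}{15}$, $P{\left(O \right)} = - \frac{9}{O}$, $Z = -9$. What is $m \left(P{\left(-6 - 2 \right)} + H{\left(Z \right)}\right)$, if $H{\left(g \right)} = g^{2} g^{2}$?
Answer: $- \frac{169157}{40} \approx -4228.9$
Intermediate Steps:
$m = - \frac{29}{45}$ ($m = 78 \cdot \frac{1}{27} - \frac{53}{15} = \frac{26}{9} - \frac{53}{15} = - \frac{29}{45} \approx -0.64444$)
$H{\left(g \right)} = g^{4}$
$m \left(P{\left(-6 - 2 \right)} + H{\left(Z \right)}\right) = - \frac{29 \left(- \frac{9}{-6 - 2} + \left(-9\right)^{4}\right)}{45} = - \frac{29 \left(- \frac{9}{-8} + 6561\right)}{45} = - \frac{29 \left(\left(-9\right) \left(- \frac{1}{8}\right) + 6561\right)}{45} = - \frac{29 \left(\frac{9}{8} + 6561\right)}{45} = \left(- \frac{29}{45}\right) \frac{52497}{8} = - \frac{169157}{40}$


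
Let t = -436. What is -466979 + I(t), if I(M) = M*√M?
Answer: -466979 - 872*I*√109 ≈ -4.6698e+5 - 9104.0*I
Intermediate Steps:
I(M) = M^(3/2)
-466979 + I(t) = -466979 + (-436)^(3/2) = -466979 - 872*I*√109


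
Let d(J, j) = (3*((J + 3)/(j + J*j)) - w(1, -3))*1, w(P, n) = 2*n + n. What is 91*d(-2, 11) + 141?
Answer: 10287/11 ≈ 935.18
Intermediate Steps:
w(P, n) = 3*n
d(J, j) = 9 + 3*(3 + J)/(j + J*j) (d(J, j) = (3*((J + 3)/(j + J*j)) - 3*(-3))*1 = (3*((3 + J)/(j + J*j)) - 1*(-9))*1 = (3*((3 + J)/(j + J*j)) + 9)*1 = (3*(3 + J)/(j + J*j) + 9)*1 = (9 + 3*(3 + J)/(j + J*j))*1 = 9 + 3*(3 + J)/(j + J*j))
91*d(-2, 11) + 141 = 91*(3*(3 - 2 + 3*11 + 3*(-2)*11)/(11*(1 - 2))) + 141 = 91*(3*(1/11)*(3 - 2 + 33 - 66)/(-1)) + 141 = 91*(3*(1/11)*(-1)*(-32)) + 141 = 91*(96/11) + 141 = 8736/11 + 141 = 10287/11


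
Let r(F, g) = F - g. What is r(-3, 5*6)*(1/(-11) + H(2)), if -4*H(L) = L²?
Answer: 36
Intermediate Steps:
H(L) = -L²/4
r(-3, 5*6)*(1/(-11) + H(2)) = (-3 - 5*6)*(1/(-11) - ¼*2²) = (-3 - 1*30)*(-1/11 - ¼*4) = (-3 - 30)*(-1/11 - 1) = -33*(-12/11) = 36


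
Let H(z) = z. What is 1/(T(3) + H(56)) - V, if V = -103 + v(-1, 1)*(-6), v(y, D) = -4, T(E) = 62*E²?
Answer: 48507/614 ≈ 79.002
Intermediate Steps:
V = -79 (V = -103 - 4*(-6) = -103 + 24 = -79)
1/(T(3) + H(56)) - V = 1/(62*3² + 56) - 1*(-79) = 1/(62*9 + 56) + 79 = 1/(558 + 56) + 79 = 1/614 + 79 = 48507/614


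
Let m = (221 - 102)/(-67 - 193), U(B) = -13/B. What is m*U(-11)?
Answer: -119/220 ≈ -0.54091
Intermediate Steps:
m = -119/260 (m = 119/(-260) = 119*(-1/260) = -119/260 ≈ -0.45769)
m*U(-11) = -(-119)/(20*(-11)) = -(-119)*(-1)/(20*11) = -119/260*13/11 = -119/220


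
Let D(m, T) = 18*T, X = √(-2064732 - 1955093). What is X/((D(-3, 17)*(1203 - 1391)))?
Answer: -5*I*√160793/57528 ≈ -0.034852*I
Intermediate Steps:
X = 5*I*√160793 (X = √(-4019825) = 5*I*√160793 ≈ 2004.9*I)
X/((D(-3, 17)*(1203 - 1391))) = (5*I*√160793)/(((18*17)*(1203 - 1391))) = (5*I*√160793)/((306*(-188))) = (5*I*√160793)/(-57528) = (5*I*√160793)*(-1/57528) = -5*I*√160793/57528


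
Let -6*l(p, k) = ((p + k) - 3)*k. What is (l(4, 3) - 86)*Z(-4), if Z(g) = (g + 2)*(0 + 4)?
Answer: 704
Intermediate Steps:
Z(g) = 8 + 4*g (Z(g) = (2 + g)*4 = 8 + 4*g)
l(p, k) = -k*(-3 + k + p)/6 (l(p, k) = -((p + k) - 3)*k/6 = -((k + p) - 3)*k/6 = -(-3 + k + p)*k/6 = -k*(-3 + k + p)/6)
(l(4, 3) - 86)*Z(-4) = ((1/6)*3*(3 - 1*3 - 1*4) - 86)*(8 + 4*(-4)) = ((1/6)*3*(3 - 3 - 4) - 86)*(8 - 16) = ((1/6)*3*(-4) - 86)*(-8) = (-2 - 86)*(-8) = -88*(-8) = 704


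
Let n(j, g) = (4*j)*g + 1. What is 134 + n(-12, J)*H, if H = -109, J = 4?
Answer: 20953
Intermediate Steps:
n(j, g) = 1 + 4*g*j (n(j, g) = 4*g*j + 1 = 1 + 4*g*j)
134 + n(-12, J)*H = 134 + (1 + 4*4*(-12))*(-109) = 134 + (1 - 192)*(-109) = 134 - 191*(-109) = 134 + 20819 = 20953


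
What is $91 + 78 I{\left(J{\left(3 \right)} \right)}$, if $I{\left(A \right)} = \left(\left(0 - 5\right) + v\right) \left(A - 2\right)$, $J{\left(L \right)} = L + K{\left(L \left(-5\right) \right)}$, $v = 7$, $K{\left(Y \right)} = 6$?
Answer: $1183$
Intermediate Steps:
$J{\left(L \right)} = 6 + L$ ($J{\left(L \right)} = L + 6 = 6 + L$)
$I{\left(A \right)} = -4 + 2 A$ ($I{\left(A \right)} = \left(\left(0 - 5\right) + 7\right) \left(A - 2\right) = \left(-5 + 7\right) \left(-2 + A\right) = 2 \left(-2 + A\right) = -4 + 2 A$)
$91 + 78 I{\left(J{\left(3 \right)} \right)} = 91 + 78 \left(-4 + 2 \left(6 + 3\right)\right) = 91 + 78 \left(-4 + 2 \cdot 9\right) = 91 + 78 \left(-4 + 18\right) = 91 + 78 \cdot 14 = 91 + 1092 = 1183$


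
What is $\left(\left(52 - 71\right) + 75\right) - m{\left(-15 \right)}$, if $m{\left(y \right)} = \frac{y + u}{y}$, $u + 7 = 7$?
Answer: $55$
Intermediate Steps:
$u = 0$ ($u = -7 + 7 = 0$)
$m{\left(y \right)} = 1$ ($m{\left(y \right)} = \frac{y + 0}{y} = \frac{y}{y} = 1$)
$\left(\left(52 - 71\right) + 75\right) - m{\left(-15 \right)} = \left(\left(52 - 71\right) + 75\right) - 1 = \left(-19 + 75\right) - 1 = 56 - 1 = 55$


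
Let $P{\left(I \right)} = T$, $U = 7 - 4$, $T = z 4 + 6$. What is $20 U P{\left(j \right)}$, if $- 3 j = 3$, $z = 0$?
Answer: $360$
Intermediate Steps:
$T = 6$ ($T = 0 \cdot 4 + 6 = 0 + 6 = 6$)
$U = 3$ ($U = 7 - 4 = 3$)
$j = -1$ ($j = \left(- \frac{1}{3}\right) 3 = -1$)
$P{\left(I \right)} = 6$
$20 U P{\left(j \right)} = 20 \cdot 3 \cdot 6 = 60 \cdot 6 = 360$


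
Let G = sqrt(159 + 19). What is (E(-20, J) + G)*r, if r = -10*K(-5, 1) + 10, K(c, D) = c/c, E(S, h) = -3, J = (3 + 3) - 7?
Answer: 0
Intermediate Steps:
J = -1 (J = 6 - 7 = -1)
G = sqrt(178) ≈ 13.342
K(c, D) = 1
r = 0 (r = -10*1 + 10 = -10 + 10 = 0)
(E(-20, J) + G)*r = (-3 + sqrt(178))*0 = 0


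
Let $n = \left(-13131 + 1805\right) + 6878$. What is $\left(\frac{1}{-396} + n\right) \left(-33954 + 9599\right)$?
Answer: $\frac{42899116195}{396} \approx 1.0833 \cdot 10^{8}$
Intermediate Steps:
$n = -4448$ ($n = -11326 + 6878 = -4448$)
$\left(\frac{1}{-396} + n\right) \left(-33954 + 9599\right) = \left(\frac{1}{-396} - 4448\right) \left(-33954 + 9599\right) = \left(- \frac{1}{396} - 4448\right) \left(-24355\right) = \left(- \frac{1761409}{396}\right) \left(-24355\right) = \frac{42899116195}{396}$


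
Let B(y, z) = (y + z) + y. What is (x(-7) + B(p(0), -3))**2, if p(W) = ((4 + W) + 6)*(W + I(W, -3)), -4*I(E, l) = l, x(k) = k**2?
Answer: 3721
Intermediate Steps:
I(E, l) = -l/4
p(W) = (10 + W)*(3/4 + W) (p(W) = ((4 + W) + 6)*(W - 1/4*(-3)) = (10 + W)*(W + 3/4) = (10 + W)*(3/4 + W))
B(y, z) = z + 2*y
(x(-7) + B(p(0), -3))**2 = ((-7)**2 + (-3 + 2*(15/2 + 0**2 + (43/4)*0)))**2 = (49 + (-3 + 2*(15/2 + 0 + 0)))**2 = (49 + (-3 + 2*(15/2)))**2 = (49 + (-3 + 15))**2 = (49 + 12)**2 = 61**2 = 3721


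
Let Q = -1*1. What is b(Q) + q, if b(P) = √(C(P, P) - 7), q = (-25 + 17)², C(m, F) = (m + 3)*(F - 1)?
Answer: 64 + I*√11 ≈ 64.0 + 3.3166*I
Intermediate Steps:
C(m, F) = (-1 + F)*(3 + m) (C(m, F) = (3 + m)*(-1 + F) = (-1 + F)*(3 + m))
q = 64 (q = (-8)² = 64)
Q = -1
b(P) = √(-10 + P² + 2*P) (b(P) = √((-3 - P + 3*P + P*P) - 7) = √((-3 - P + 3*P + P²) - 7) = √((-3 + P² + 2*P) - 7) = √(-10 + P² + 2*P))
b(Q) + q = √(-10 + (-1)² + 2*(-1)) + 64 = √(-10 + 1 - 2) + 64 = √(-11) + 64 = I*√11 + 64 = 64 + I*√11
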